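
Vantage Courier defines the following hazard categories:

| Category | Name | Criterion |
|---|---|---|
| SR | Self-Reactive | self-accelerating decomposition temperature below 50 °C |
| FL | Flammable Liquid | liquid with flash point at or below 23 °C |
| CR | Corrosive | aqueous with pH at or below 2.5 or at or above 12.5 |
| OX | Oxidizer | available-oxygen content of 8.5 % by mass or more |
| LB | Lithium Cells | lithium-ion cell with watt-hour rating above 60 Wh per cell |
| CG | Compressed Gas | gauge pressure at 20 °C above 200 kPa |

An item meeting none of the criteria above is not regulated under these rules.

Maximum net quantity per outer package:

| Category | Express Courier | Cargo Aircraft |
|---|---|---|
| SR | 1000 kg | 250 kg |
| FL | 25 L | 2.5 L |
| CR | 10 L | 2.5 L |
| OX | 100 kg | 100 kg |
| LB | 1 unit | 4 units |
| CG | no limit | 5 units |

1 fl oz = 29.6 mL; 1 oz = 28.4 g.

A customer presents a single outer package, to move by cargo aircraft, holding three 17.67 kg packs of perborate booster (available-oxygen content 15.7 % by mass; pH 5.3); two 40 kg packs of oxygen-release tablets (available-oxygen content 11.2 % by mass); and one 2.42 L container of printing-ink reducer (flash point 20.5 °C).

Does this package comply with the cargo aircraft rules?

No

Perborate booster: available-oxygen content 15.7 % by mass ≥ 8.5 % by mass → Category OX (Oxidizer).
The oxygen-release tablets have available-oxygen content 11.2 % by mass, which is ≥ 8.5 % by mass, so they are Category OX (Oxidizer).
The printing-ink reducer has flash point 20.5 °C, which is ≤ 23 °C, so it is Category FL (Flammable Liquid).
Total Category OX: (three 17.67 kg packs = 53.01 kg) + (two 40 kg packs = 80 kg) = 133.01 kg.
133.01 kg exceeds the cargo aircraft limit of 100 kg for Category OX.
Category FL quantity: 2.42 L.
2.42 L is within the cargo aircraft limit of 2.5 L for Category FL.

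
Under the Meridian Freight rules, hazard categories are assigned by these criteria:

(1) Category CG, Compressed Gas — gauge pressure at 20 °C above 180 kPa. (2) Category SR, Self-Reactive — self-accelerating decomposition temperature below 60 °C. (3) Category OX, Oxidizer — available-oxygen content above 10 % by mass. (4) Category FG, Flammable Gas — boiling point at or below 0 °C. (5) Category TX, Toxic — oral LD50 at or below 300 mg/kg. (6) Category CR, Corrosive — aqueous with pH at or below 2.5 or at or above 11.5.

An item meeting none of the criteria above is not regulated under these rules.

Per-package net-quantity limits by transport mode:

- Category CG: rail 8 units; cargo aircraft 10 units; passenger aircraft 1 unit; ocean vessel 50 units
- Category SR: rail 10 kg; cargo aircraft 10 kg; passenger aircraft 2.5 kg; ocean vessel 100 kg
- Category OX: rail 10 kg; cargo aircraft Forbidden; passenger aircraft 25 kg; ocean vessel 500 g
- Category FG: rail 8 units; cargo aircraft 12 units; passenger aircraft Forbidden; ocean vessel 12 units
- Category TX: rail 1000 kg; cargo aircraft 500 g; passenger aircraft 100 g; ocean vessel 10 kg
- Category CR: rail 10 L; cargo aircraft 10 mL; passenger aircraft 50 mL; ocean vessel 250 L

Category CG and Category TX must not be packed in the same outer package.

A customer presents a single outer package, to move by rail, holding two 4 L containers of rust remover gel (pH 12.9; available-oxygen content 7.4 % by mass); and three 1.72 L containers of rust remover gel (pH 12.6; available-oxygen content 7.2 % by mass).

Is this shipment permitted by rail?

No

With pH 12.9 (≥ 11.5), the rust remover gel falls in Category CR.
Rust remover gel: pH 12.6 ≥ 11.5 → Category CR (Corrosive).
Total Category CR: (two 4 L containers = 8 L) + (three 1.72 L containers = 5.16 L) = 13.16 L.
13.16 L exceeds the rail limit of 10 L for Category CR.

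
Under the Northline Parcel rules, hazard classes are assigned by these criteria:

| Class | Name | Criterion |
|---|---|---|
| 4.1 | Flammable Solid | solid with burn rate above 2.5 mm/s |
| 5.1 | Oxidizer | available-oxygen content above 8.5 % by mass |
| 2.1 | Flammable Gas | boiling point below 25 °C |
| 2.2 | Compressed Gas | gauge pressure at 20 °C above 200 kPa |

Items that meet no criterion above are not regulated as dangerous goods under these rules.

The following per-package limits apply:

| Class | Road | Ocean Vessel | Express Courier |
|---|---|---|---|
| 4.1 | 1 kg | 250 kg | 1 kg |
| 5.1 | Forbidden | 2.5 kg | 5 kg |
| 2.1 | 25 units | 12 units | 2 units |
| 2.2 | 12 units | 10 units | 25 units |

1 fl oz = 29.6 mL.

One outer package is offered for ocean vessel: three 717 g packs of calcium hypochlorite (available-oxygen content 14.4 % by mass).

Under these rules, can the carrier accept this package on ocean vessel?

Yes

The calcium hypochlorite has available-oxygen content 14.4 % by mass, which is > 8.5 % by mass, so it is Class 5.1 (Oxidizer).
Class 5.1 quantity: three 717 g packs = 2.151 kg.
That is within the Class 5.1 ocean vessel limit of 2.5 kg.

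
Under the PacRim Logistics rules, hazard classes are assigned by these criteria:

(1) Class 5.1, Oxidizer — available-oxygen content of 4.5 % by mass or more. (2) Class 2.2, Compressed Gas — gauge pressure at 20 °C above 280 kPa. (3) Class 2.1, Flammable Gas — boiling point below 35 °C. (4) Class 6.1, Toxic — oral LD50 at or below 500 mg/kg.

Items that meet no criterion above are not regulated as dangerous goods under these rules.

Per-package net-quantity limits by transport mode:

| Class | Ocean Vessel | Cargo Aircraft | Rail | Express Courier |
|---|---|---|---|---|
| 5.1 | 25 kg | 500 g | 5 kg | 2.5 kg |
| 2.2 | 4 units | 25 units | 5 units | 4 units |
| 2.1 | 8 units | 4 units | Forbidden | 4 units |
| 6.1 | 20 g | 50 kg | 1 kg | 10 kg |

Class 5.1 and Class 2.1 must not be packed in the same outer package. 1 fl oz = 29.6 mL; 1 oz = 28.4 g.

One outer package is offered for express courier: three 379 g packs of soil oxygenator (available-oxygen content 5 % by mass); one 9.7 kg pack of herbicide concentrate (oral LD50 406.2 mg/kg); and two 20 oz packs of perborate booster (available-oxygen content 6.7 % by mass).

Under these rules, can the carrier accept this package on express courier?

The soil oxygenator has available-oxygen content 5 % by mass, which is ≥ 4.5 % by mass, so it is Class 5.1 (Oxidizer).
Herbicide concentrate: oral LD50 406.2 mg/kg ≤ 500 mg/kg → Class 6.1 (Toxic).
Perborate booster: available-oxygen content 6.7 % by mass ≥ 4.5 % by mass → Class 5.1 (Oxidizer).
Total Class 5.1: (three 379 g packs = 1.137 kg) + (two 20 oz packs = 1.136 kg) = 2.273 kg.
2.273 kg is within the express courier limit of 2.5 kg for Class 5.1.
Class 6.1 quantity: 9.7 kg.
That is within the Class 6.1 express courier limit of 10 kg.
The segregation rule (Class 5.1 with Class 2.1) does not apply to Class 5.1 with Class 6.1.
Every hazard class is within its express courier limit and no segregation rule is violated.

Yes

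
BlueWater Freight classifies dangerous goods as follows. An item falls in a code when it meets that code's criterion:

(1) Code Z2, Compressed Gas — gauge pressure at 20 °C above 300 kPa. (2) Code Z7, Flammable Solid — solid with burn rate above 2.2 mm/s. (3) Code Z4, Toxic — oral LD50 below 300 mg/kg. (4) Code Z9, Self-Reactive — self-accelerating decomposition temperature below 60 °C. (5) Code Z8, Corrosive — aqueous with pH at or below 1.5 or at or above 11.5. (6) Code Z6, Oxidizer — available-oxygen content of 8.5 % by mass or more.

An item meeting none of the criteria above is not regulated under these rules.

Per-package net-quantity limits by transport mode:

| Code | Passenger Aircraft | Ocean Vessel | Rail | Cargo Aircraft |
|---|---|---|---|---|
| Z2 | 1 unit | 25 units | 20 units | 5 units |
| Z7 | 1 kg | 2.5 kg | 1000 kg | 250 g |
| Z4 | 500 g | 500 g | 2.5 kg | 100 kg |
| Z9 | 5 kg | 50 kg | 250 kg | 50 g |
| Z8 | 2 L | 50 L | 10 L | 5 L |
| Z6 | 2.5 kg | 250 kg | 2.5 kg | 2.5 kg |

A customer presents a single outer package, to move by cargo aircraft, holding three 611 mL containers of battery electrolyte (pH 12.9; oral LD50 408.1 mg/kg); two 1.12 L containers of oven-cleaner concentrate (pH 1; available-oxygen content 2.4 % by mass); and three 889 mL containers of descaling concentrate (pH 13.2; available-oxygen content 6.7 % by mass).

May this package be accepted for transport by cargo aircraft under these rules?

Battery electrolyte: pH 12.9 ≥ 11.5 → Code Z8 (Corrosive).
Oven-cleaner concentrate: pH 1 ≤ 1.5 → Code Z8 (Corrosive).
Descaling concentrate: pH 13.2 ≥ 11.5 → Code Z8 (Corrosive).
Total Code Z8: (three 611 mL containers = 1.833 L) + (two 1.12 L containers = 2.24 L) + (three 889 mL containers = 2.667 L) = 6.74 L.
6.74 L > 5 L (cargo aircraft limit, Code Z8) — over the limit.

No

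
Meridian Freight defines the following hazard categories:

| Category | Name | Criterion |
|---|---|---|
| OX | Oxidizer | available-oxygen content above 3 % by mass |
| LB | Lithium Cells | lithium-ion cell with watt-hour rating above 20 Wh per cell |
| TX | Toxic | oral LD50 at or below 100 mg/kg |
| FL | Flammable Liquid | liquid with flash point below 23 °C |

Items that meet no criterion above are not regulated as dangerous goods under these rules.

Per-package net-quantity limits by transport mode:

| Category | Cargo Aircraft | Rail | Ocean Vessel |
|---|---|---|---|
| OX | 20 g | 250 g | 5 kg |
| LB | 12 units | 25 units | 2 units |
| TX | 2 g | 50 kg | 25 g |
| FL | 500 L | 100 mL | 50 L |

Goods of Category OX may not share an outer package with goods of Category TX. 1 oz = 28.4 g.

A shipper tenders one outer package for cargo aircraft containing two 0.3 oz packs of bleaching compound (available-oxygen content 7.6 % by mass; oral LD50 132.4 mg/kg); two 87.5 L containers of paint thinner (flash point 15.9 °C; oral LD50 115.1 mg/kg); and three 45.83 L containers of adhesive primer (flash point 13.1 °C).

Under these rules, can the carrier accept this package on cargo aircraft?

Bleaching compound: available-oxygen content 7.6 % by mass > 3 % by mass → Category OX (Oxidizer).
With flash point 15.9 °C (< 23 °C), the paint thinner falls in Category FL.
Adhesive primer: flash point 13.1 °C < 23 °C → Category FL (Flammable Liquid).
Category FL net quantity: (two 87.5 L containers = 175 L) + (three 45.83 L containers = 137.49 L) = 312.49 L.
312.49 L ≤ 500 L (cargo aircraft limit, Category FL) — within limit.
Category OX quantity: two 0.3 oz packs = 17.04 g.
17.04 g is within the cargo aircraft limit of 20 g for Category OX.
The segregation rule (Category OX with Category TX) does not apply to Category FL with Category OX.
Every hazard category is within its cargo aircraft limit and no segregation rule is violated.

Yes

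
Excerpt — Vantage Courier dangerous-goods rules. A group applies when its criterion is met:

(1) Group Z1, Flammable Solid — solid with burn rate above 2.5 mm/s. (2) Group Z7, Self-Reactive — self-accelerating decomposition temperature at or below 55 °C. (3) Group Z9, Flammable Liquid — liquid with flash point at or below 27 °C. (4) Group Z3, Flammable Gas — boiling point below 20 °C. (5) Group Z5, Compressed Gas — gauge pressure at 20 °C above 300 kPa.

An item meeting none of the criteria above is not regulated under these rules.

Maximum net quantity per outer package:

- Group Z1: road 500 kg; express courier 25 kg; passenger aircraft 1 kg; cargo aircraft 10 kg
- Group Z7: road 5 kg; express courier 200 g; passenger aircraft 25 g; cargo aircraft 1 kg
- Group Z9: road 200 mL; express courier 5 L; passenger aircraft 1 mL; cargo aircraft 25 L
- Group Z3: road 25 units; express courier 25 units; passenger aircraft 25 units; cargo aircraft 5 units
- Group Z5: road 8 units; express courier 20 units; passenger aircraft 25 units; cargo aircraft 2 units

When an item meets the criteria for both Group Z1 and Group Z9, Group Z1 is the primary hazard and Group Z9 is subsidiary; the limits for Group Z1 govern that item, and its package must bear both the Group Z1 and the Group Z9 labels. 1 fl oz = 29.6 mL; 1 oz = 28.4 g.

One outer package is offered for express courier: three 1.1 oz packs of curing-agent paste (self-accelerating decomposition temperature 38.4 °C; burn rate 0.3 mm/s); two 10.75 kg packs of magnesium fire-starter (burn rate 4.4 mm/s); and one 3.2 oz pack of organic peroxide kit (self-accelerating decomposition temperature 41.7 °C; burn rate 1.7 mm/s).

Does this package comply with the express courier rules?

Curing-agent paste: self-accelerating decomposition temperature 38.4 °C ≤ 55 °C → Group Z7 (Self-Reactive).
With burn rate 4.4 mm/s (> 2.5 mm/s), the magnesium fire-starter falls in Group Z1.
Self-accelerating decomposition temperature 41.7 °C meets the Group Z7 criterion (Self-Reactive), so the organic peroxide kit is Group Z7.
Group Z7 net quantity: (three 1.1 oz packs = 93.72 g) + (one 3.2 oz pack = 90.88 g) = 184.6 g.
That is within the Group Z7 express courier limit of 200 g.
Group Z1 quantity: two 10.75 kg packs = 21.5 kg.
That is within the Group Z1 express courier limit of 25 kg.
Every hazard group is within its express courier limit and no segregation rule is violated.

Yes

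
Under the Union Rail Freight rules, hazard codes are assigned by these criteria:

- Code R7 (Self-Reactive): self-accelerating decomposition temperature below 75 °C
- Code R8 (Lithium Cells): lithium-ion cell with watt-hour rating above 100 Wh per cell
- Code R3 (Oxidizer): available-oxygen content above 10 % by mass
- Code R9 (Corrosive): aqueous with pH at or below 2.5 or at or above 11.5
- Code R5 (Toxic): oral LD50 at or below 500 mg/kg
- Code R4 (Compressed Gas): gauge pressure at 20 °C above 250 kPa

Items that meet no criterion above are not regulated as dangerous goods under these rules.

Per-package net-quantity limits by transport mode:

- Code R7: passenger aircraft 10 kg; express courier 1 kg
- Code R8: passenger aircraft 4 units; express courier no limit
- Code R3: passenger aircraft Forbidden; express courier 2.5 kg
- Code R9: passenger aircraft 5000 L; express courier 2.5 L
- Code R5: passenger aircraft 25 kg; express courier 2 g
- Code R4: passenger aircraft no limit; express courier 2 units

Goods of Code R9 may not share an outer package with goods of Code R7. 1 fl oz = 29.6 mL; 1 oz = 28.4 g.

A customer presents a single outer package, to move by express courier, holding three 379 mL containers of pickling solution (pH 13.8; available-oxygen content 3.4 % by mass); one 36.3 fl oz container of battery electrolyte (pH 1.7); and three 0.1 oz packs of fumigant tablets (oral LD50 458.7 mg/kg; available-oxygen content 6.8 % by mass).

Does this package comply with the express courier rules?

Pickling solution: pH 13.8 ≥ 11.5 → Code R9 (Corrosive).
Battery electrolyte: pH 1.7 ≤ 2.5 → Code R9 (Corrosive).
Fumigant tablets: oral LD50 458.7 mg/kg ≤ 500 mg/kg → Code R5 (Toxic).
Total Code R9: (three 379 mL containers = 1.137 L) + (one 36.3 fl oz container = 1074.48 mL) = 2211.48 mL.
That is within the Code R9 express courier limit of 2.5 L.
Code R5 quantity: three 0.1 oz packs = 8.52 g.
That exceeds the Code R5 express courier limit of 2 g.
The segregation rule (Code R9 with Code R7) does not apply to Code R9 with Code R5.

No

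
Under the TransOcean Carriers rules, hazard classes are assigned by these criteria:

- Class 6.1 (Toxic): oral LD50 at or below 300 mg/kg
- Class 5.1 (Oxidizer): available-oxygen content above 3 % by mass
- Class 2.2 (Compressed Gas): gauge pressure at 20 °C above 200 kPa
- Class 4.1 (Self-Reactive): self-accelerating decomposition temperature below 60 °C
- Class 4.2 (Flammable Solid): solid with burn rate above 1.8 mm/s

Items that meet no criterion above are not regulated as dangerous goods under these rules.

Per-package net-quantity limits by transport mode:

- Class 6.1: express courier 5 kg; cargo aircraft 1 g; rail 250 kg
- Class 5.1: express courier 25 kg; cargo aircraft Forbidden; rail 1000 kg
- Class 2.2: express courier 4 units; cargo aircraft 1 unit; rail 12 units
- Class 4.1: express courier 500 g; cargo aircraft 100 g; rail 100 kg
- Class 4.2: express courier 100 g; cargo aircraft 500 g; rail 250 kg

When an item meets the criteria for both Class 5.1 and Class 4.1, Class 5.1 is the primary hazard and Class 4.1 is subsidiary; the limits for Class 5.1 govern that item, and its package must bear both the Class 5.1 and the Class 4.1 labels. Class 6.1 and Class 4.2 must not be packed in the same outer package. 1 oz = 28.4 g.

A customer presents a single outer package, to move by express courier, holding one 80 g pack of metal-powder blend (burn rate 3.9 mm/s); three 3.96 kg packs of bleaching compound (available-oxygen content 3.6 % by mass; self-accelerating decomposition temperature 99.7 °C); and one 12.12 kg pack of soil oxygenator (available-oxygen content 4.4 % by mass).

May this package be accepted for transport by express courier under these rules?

With burn rate 3.9 mm/s (> 1.8 mm/s), the metal-powder blend falls in Class 4.2.
Available-oxygen content 3.6 % by mass meets the Class 5.1 criterion (Oxidizer), so the bleaching compound is Class 5.1.
The soil oxygenator has available-oxygen content 4.4 % by mass, which is > 3 % by mass, so it is Class 5.1 (Oxidizer).
Class 4.2 quantity: 80 g.
80 g ≤ 100 g (express courier limit, Class 4.2) — within limit.
Class 5.1 net quantity: (three 3.96 kg packs = 11.88 kg) + 12.12 kg = 24 kg.
24 kg is within the express courier limit of 25 kg for Class 5.1.
The segregation rule (Class 6.1 with Class 4.2) does not apply to Class 4.2 with Class 5.1.
Every hazard class is within its express courier limit and no segregation rule is violated.

Yes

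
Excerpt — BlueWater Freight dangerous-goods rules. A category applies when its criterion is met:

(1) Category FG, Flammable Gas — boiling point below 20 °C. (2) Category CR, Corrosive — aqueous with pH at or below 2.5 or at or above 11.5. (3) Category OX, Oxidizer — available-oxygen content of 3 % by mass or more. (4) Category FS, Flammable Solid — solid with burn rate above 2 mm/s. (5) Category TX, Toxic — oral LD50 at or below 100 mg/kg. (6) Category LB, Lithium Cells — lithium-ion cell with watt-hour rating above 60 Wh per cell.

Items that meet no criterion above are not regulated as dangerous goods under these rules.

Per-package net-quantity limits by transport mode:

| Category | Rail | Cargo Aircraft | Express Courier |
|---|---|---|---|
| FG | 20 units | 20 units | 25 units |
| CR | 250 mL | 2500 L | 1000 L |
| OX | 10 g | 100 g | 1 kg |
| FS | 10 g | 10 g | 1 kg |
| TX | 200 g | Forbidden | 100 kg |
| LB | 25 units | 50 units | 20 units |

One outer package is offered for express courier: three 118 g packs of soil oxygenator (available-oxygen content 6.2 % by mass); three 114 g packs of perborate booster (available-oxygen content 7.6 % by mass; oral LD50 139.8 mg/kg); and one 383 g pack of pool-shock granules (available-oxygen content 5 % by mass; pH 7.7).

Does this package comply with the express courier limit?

No

Available-oxygen content 6.2 % by mass meets the Category OX criterion (Oxidizer), so the soil oxygenator is Category OX.
Available-oxygen content 7.6 % by mass meets the Category OX criterion (Oxidizer), so the perborate booster is Category OX.
With available-oxygen content 5 % by mass (≥ 3 % by mass), the pool-shock granules fall in Category OX.
Total Category OX: (three 118 g packs = 354 g) + (three 114 g packs = 342 g) + 383 g = 1.079 kg.
That exceeds the Category OX express courier limit of 1 kg.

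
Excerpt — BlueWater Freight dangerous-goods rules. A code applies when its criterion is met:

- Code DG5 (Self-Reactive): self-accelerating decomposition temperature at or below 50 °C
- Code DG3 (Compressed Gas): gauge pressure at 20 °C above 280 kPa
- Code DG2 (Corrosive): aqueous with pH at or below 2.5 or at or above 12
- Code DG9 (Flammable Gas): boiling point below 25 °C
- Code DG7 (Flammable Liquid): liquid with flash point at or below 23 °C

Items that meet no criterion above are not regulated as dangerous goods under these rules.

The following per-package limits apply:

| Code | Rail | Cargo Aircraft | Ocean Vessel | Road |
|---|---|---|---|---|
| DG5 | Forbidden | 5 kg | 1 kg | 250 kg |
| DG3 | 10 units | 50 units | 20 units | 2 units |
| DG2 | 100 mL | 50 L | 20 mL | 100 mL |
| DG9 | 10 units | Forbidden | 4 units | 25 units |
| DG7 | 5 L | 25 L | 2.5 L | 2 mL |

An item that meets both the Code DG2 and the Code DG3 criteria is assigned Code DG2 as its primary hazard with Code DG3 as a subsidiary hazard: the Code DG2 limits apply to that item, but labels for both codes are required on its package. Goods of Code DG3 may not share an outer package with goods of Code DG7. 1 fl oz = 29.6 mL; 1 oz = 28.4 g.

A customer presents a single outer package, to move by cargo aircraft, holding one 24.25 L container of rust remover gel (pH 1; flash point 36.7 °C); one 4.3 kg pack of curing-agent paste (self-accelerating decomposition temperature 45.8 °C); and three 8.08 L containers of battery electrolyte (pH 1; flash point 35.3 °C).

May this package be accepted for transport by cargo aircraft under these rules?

Rust remover gel: pH 1 ≤ 2.5 → Code DG2 (Corrosive).
The curing-agent paste has self-accelerating decomposition temperature 45.8 °C, which is ≤ 50 °C, so it is Code DG5 (Self-Reactive).
The battery electrolyte has pH 1, which is ≤ 2.5, so it is Code DG2 (Corrosive).
Code DG2 net quantity: 24.25 L + (three 8.08 L containers = 24.24 L) = 48.49 L.
That is within the Code DG2 cargo aircraft limit of 50 L.
Code DG5 quantity: 4.3 kg.
4.3 kg ≤ 5 kg (cargo aircraft limit, Code DG5) — within limit.
The segregation rule (Code DG3 with Code DG7) does not apply to Code DG2 with Code DG5.
Every hazard code is within its cargo aircraft limit and no segregation rule is violated.

Yes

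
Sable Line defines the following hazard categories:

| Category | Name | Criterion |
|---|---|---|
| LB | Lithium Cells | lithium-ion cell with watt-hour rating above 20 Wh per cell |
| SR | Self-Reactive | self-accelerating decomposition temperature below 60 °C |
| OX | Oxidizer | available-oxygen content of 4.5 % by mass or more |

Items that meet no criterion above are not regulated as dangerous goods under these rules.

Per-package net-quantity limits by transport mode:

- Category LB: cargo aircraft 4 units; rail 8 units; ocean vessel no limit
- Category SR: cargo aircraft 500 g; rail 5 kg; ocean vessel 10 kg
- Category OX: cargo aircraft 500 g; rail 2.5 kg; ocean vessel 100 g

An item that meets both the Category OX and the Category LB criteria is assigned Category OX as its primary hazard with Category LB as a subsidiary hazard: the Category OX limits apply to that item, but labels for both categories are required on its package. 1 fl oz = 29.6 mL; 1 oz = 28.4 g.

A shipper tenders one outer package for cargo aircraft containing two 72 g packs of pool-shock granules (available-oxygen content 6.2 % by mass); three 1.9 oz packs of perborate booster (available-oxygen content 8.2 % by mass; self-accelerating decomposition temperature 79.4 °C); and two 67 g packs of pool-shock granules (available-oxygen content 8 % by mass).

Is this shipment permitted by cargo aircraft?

With available-oxygen content 6.2 % by mass (≥ 4.5 % by mass), the pool-shock granules fall in Category OX.
With available-oxygen content 8.2 % by mass (≥ 4.5 % by mass), the perborate booster falls in Category OX.
The pool-shock granules have available-oxygen content 8 % by mass, which is ≥ 4.5 % by mass, so they are Category OX (Oxidizer).
Category OX net quantity: (two 72 g packs = 144 g) + (three 1.9 oz packs = 161.88 g) + (two 67 g packs = 134 g) = 439.88 g.
439.88 g is within the cargo aircraft limit of 500 g for Category OX.

Yes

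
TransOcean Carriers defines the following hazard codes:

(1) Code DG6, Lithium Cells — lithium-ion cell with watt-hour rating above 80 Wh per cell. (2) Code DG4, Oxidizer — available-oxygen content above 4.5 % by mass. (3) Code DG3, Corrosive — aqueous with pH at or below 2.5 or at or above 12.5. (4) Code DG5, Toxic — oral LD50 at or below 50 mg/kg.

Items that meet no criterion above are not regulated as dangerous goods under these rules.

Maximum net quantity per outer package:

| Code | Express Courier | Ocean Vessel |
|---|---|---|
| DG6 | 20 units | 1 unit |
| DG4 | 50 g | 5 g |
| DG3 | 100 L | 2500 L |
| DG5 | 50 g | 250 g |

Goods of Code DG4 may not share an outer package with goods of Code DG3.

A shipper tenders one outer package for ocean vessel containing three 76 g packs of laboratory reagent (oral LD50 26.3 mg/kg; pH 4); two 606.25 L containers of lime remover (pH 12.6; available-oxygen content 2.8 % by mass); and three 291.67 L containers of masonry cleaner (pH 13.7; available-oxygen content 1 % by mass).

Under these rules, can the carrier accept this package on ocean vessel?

Yes

Oral LD50 26.3 mg/kg meets the Code DG5 criterion (Toxic), so the laboratory reagent is Code DG5.
Lime remover: pH 12.6 ≥ 12.5 → Code DG3 (Corrosive).
With pH 13.7 (≥ 12.5), the masonry cleaner falls in Code DG3.
Total Code DG3: (two 606.25 L containers = 1212.5 L) + (three 291.67 L containers = 875.01 L) = 2087.51 L.
That is within the Code DG3 ocean vessel limit of 2500 L.
Code DG5 quantity: three 76 g packs = 228 g.
That is within the Code DG5 ocean vessel limit of 250 g.
The segregation rule (Code DG4 with Code DG3) does not apply to Code DG3 with Code DG5.
Every hazard code is within its ocean vessel limit and no segregation rule is violated.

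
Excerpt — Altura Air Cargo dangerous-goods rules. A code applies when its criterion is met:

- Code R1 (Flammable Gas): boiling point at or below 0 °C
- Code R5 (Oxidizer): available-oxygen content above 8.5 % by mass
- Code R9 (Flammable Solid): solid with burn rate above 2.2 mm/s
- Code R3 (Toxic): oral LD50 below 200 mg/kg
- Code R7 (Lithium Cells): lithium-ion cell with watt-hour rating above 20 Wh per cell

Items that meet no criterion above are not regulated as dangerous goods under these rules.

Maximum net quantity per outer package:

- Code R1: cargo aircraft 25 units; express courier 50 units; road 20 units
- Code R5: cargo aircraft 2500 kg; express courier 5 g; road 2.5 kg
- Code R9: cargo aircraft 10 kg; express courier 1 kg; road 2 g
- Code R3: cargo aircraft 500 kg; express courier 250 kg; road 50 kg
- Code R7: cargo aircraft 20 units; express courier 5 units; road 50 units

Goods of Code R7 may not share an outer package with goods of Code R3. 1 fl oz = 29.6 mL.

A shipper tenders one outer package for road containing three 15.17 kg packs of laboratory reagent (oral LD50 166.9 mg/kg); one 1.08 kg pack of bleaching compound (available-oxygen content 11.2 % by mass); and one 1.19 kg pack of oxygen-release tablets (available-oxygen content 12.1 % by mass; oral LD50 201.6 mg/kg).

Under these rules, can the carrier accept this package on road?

The laboratory reagent has oral LD50 166.9 mg/kg, which is < 200 mg/kg, so it is Code R3 (Toxic).
Bleaching compound: available-oxygen content 11.2 % by mass > 8.5 % by mass → Code R5 (Oxidizer).
Available-oxygen content 12.1 % by mass meets the Code R5 criterion (Oxidizer), so the oxygen-release tablets are Code R5.
Total Code R5: 1.08 kg + 1.19 kg = 2.27 kg.
2.27 kg is within the road limit of 2.5 kg for Code R5.
Code R3 quantity: three 15.17 kg packs = 45.51 kg.
45.51 kg ≤ 50 kg (road limit, Code R3) — within limit.
The segregation rule (Code R7 with Code R3) does not apply to Code R5 with Code R3.
Every hazard code is within its road limit and no segregation rule is violated.

Yes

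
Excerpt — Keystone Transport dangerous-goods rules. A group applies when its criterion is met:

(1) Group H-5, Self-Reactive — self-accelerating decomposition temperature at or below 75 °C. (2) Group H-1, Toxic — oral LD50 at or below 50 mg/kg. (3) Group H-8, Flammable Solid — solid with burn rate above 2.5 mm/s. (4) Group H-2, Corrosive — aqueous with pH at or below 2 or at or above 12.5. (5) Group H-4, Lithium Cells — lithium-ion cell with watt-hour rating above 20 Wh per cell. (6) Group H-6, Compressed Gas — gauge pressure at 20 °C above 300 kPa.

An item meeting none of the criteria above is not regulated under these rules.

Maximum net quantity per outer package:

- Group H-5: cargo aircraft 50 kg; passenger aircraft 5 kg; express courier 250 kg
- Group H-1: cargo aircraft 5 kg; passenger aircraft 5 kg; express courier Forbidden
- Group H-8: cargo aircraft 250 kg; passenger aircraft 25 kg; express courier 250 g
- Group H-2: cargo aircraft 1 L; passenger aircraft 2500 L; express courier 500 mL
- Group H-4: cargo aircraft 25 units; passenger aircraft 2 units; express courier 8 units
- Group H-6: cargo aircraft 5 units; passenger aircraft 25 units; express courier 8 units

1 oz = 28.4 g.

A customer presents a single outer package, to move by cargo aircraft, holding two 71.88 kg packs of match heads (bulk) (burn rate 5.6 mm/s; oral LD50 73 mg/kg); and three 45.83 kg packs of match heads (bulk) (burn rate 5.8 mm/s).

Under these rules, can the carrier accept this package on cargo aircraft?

No

The match heads (bulk) have burn rate 5.6 mm/s, which is > 2.5 mm/s, so they are Group H-8 (Flammable Solid).
With burn rate 5.8 mm/s (> 2.5 mm/s), the match heads (bulk) fall in Group H-8.
Total Group H-8: (two 71.88 kg packs = 143.76 kg) + (three 45.83 kg packs = 137.49 kg) = 281.25 kg.
281.25 kg > 250 kg (cargo aircraft limit, Group H-8) — over the limit.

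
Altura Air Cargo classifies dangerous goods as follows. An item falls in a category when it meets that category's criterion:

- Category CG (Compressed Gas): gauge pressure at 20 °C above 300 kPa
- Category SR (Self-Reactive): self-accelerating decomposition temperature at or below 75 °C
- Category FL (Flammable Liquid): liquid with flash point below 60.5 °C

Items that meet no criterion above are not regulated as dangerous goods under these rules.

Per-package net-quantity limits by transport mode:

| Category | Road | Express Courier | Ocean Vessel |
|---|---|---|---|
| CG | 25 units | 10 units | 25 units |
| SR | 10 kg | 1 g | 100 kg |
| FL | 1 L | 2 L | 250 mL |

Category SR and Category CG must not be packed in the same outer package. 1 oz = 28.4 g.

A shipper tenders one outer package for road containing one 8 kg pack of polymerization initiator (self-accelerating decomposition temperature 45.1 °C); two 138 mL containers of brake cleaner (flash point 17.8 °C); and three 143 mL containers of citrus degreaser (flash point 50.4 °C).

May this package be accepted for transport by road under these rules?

Self-accelerating decomposition temperature 45.1 °C meets the Category SR criterion (Self-Reactive), so the polymerization initiator is Category SR.
Flash point 17.8 °C meets the Category FL criterion (Flammable Liquid), so the brake cleaner is Category FL.
With flash point 50.4 °C (< 60.5 °C), the citrus degreaser falls in Category FL.
Category SR quantity: 8 kg.
That is within the Category SR road limit of 10 kg.
Category FL net quantity: (two 138 mL containers = 276 mL) + (three 143 mL containers = 429 mL) = 705 mL.
705 mL ≤ 1 L (road limit, Category FL) — within limit.
The segregation rule (Category SR with Category CG) does not apply to Category SR with Category FL.
Every hazard category is within its road limit and no segregation rule is violated.

Yes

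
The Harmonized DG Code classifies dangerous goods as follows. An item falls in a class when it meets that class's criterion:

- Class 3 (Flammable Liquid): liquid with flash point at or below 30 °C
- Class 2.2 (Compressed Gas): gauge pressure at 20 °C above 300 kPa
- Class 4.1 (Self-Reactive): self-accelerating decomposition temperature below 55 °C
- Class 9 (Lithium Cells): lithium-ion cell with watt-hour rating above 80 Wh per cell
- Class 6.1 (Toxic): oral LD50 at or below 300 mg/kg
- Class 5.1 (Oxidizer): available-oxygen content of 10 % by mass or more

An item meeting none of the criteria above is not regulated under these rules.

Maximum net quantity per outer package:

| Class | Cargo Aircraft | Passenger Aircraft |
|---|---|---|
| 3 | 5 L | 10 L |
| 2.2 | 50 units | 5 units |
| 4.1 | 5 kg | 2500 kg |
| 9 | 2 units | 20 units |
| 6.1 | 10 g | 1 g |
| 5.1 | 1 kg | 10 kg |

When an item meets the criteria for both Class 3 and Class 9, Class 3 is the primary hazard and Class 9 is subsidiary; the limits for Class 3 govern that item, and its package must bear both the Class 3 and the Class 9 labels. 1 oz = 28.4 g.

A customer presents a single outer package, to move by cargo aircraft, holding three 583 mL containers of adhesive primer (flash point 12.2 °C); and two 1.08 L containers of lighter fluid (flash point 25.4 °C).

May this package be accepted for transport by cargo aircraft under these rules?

Yes

Adhesive primer: flash point 12.2 °C ≤ 30 °C → Class 3 (Flammable Liquid).
The lighter fluid has flash point 25.4 °C, which is ≤ 30 °C, so it is Class 3 (Flammable Liquid).
Class 3 net quantity: (three 583 mL containers = 1.749 L) + (two 1.08 L containers = 2.16 L) = 3.909 L.
That is within the Class 3 cargo aircraft limit of 5 L.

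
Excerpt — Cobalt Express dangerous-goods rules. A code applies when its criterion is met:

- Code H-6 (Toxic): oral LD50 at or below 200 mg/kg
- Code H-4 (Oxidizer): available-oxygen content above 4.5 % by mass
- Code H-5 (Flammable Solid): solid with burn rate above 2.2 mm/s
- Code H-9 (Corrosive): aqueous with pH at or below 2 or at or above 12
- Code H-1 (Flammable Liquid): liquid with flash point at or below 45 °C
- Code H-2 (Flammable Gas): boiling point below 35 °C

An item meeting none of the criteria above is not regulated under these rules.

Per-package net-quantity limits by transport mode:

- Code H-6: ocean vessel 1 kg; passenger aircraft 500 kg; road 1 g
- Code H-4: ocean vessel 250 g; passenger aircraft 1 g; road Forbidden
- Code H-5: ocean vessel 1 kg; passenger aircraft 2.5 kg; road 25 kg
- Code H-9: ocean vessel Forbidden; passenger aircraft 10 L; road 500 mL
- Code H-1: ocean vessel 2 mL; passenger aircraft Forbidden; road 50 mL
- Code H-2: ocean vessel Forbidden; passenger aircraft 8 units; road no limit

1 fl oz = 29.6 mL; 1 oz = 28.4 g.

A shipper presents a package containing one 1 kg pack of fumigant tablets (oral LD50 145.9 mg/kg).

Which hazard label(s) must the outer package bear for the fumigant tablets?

Code H-6

Fumigant tablets: oral LD50 145.9 mg/kg ≤ 200 mg/kg → Code H-6 (Toxic).
Only the Code H-6 label is required.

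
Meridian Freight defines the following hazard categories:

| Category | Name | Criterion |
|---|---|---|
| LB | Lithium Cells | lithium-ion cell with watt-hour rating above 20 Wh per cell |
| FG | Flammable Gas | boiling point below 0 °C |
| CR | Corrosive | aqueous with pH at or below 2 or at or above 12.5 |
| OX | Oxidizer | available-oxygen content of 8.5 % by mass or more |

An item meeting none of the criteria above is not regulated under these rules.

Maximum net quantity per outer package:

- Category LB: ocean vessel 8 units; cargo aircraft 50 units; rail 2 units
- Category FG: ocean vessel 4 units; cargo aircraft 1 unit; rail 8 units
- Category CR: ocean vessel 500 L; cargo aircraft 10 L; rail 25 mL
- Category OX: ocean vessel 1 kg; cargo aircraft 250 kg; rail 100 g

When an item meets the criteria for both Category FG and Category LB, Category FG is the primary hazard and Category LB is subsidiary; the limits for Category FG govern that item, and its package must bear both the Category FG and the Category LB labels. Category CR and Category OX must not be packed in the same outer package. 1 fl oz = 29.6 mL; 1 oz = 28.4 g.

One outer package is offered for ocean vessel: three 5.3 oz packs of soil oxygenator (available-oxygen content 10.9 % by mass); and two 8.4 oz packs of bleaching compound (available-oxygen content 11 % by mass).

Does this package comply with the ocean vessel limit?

Available-oxygen content 10.9 % by mass meets the Category OX criterion (Oxidizer), so the soil oxygenator is Category OX.
With available-oxygen content 11 % by mass (≥ 8.5 % by mass), the bleaching compound falls in Category OX.
Category OX net quantity: (three 5.3 oz packs = 451.56 g) + (two 8.4 oz packs = 477.12 g) = 928.68 g.
928.68 g ≤ 1 kg (ocean vessel limit, Category OX) — within limit.

Yes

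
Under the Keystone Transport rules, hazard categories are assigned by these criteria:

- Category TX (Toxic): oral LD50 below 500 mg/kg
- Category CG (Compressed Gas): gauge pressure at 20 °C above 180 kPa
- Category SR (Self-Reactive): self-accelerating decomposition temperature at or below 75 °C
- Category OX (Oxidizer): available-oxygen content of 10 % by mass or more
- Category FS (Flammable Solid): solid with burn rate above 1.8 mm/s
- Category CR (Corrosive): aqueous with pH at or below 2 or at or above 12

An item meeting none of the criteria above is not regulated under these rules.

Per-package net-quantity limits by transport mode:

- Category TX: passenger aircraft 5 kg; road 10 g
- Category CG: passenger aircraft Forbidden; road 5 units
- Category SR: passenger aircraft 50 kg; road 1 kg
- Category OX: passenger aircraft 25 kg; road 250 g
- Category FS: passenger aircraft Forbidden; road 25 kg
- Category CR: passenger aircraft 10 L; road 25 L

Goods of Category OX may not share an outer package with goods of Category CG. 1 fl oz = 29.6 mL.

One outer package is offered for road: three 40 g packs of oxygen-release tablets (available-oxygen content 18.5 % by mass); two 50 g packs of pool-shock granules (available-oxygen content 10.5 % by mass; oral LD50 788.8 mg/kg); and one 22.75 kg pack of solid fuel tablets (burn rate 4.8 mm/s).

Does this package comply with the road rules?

With available-oxygen content 18.5 % by mass (≥ 10 % by mass), the oxygen-release tablets fall in Category OX.
The pool-shock granules have available-oxygen content 10.5 % by mass, which is ≥ 10 % by mass, so they are Category OX (Oxidizer).
The solid fuel tablets have burn rate 4.8 mm/s, which is > 1.8 mm/s, so they are Category FS (Flammable Solid).
Category OX net quantity: (three 40 g packs = 120 g) + (two 50 g packs = 100 g) = 220 g.
220 g is within the road limit of 250 g for Category OX.
Category FS quantity: 22.75 kg.
22.75 kg is within the road limit of 25 kg for Category FS.
The segregation rule (Category OX with Category CG) does not apply to Category OX with Category FS.
Every hazard category is within its road limit and no segregation rule is violated.

Yes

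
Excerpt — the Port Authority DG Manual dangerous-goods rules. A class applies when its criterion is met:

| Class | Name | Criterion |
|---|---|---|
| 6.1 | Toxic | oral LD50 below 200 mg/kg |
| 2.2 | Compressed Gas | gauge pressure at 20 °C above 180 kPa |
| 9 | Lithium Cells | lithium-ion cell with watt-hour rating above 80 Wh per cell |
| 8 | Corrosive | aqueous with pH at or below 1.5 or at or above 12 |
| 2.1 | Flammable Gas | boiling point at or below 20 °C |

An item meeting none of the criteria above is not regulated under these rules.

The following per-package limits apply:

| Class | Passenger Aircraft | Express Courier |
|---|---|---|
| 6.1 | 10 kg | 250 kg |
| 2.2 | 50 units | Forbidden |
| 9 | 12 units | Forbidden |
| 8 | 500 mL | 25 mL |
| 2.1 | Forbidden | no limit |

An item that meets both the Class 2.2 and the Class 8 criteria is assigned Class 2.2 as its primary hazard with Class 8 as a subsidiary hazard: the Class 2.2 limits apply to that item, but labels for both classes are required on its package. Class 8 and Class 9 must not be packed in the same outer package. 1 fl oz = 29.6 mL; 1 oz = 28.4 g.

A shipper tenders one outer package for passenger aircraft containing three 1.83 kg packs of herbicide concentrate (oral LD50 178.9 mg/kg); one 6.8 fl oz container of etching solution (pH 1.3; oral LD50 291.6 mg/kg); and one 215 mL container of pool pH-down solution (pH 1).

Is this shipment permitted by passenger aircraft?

With oral LD50 178.9 mg/kg (< 200 mg/kg), the herbicide concentrate falls in Class 6.1.
With pH 1.3 (≤ 1.5), the etching solution falls in Class 8.
pH 1 meets the Class 8 criterion (Corrosive), so the pool pH-down solution is Class 8.
Class 8 net quantity: (one 6.8 fl oz container = 201.28 mL) + 215 mL = 416.28 mL.
416.28 mL ≤ 500 mL (passenger aircraft limit, Class 8) — within limit.
Class 6.1 quantity: three 1.83 kg packs = 5.49 kg.
5.49 kg is within the passenger aircraft limit of 10 kg for Class 6.1.
The segregation rule (Class 8 with Class 9) does not apply to Class 8 with Class 6.1.
Every hazard class is within its passenger aircraft limit and no segregation rule is violated.

Yes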